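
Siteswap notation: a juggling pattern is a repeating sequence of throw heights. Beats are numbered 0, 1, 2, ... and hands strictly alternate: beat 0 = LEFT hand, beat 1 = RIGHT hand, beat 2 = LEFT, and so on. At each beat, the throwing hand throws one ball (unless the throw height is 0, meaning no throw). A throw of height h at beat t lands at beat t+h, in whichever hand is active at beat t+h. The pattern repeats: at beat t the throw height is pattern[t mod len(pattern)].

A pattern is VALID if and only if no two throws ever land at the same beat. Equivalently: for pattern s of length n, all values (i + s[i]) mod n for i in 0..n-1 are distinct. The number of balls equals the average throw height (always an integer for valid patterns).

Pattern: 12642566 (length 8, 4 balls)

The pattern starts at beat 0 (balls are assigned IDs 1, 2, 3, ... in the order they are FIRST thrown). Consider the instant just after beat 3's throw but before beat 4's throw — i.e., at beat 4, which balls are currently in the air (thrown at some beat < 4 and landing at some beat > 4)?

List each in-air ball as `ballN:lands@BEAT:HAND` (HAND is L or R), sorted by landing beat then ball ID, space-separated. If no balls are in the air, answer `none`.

Answer: ball1:lands@7:R ball2:lands@8:L

Derivation:
Beat 0 (L): throw ball1 h=1 -> lands@1:R; in-air after throw: [b1@1:R]
Beat 1 (R): throw ball1 h=2 -> lands@3:R; in-air after throw: [b1@3:R]
Beat 2 (L): throw ball2 h=6 -> lands@8:L; in-air after throw: [b1@3:R b2@8:L]
Beat 3 (R): throw ball1 h=4 -> lands@7:R; in-air after throw: [b1@7:R b2@8:L]
Beat 4 (L): throw ball3 h=2 -> lands@6:L; in-air after throw: [b3@6:L b1@7:R b2@8:L]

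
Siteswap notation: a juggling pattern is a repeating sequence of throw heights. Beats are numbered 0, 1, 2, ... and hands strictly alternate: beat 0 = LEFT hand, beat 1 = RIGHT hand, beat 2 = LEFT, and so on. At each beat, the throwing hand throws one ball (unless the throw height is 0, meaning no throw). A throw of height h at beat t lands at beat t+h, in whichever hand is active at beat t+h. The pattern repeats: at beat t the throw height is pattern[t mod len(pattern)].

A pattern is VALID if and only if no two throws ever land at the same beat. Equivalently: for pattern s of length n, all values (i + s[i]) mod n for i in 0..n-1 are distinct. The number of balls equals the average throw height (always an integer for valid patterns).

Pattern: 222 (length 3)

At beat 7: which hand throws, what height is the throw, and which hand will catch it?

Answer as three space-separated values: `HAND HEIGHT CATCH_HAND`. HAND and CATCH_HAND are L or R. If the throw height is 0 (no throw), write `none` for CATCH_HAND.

Beat 7: 7 mod 2 = 1, so hand = R
Throw height = pattern[7 mod 3] = pattern[1] = 2
Lands at beat 7+2=9, 9 mod 2 = 1, so catch hand = R

Answer: R 2 R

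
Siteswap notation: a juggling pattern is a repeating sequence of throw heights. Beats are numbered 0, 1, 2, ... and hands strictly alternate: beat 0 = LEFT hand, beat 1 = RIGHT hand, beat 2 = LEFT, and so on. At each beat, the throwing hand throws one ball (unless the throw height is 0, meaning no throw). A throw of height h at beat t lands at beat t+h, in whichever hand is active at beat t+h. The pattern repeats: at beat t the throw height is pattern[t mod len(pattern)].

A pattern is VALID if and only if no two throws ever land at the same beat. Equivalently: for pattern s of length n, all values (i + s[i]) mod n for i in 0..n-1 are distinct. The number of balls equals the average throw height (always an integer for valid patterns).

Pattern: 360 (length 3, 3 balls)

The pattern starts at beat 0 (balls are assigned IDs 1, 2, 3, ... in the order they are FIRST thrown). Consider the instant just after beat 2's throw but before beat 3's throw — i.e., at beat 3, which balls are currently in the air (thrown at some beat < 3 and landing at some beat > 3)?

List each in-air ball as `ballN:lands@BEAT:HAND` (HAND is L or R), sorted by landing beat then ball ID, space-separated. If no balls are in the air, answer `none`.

Beat 0 (L): throw ball1 h=3 -> lands@3:R; in-air after throw: [b1@3:R]
Beat 1 (R): throw ball2 h=6 -> lands@7:R; in-air after throw: [b1@3:R b2@7:R]
Beat 3 (R): throw ball1 h=3 -> lands@6:L; in-air after throw: [b1@6:L b2@7:R]

Answer: ball2:lands@7:R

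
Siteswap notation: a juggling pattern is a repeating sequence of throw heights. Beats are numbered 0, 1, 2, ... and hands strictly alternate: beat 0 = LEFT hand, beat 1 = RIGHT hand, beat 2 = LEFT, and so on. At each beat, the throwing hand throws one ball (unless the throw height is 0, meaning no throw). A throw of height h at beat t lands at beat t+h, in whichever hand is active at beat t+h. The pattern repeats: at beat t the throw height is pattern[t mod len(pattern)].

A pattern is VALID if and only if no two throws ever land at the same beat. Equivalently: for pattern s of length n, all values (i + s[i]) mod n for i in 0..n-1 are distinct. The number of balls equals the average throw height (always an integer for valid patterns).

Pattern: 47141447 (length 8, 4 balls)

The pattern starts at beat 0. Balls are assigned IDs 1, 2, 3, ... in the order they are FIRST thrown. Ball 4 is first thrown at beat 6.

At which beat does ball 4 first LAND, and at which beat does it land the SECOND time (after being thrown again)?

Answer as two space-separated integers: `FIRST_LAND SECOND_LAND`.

Answer: 10 11

Derivation:
Beat 0 (L): throw ball1 h=4 -> lands@4:L; in-air after throw: [b1@4:L]
Beat 1 (R): throw ball2 h=7 -> lands@8:L; in-air after throw: [b1@4:L b2@8:L]
Beat 2 (L): throw ball3 h=1 -> lands@3:R; in-air after throw: [b3@3:R b1@4:L b2@8:L]
Beat 3 (R): throw ball3 h=4 -> lands@7:R; in-air after throw: [b1@4:L b3@7:R b2@8:L]
Beat 4 (L): throw ball1 h=1 -> lands@5:R; in-air after throw: [b1@5:R b3@7:R b2@8:L]
Beat 5 (R): throw ball1 h=4 -> lands@9:R; in-air after throw: [b3@7:R b2@8:L b1@9:R]
Beat 6 (L): throw ball4 h=4 -> lands@10:L; in-air after throw: [b3@7:R b2@8:L b1@9:R b4@10:L]
Beat 7 (R): throw ball3 h=7 -> lands@14:L; in-air after throw: [b2@8:L b1@9:R b4@10:L b3@14:L]
Beat 8 (L): throw ball2 h=4 -> lands@12:L; in-air after throw: [b1@9:R b4@10:L b2@12:L b3@14:L]
Beat 9 (R): throw ball1 h=7 -> lands@16:L; in-air after throw: [b4@10:L b2@12:L b3@14:L b1@16:L]
Beat 10 (L): throw ball4 h=1 -> lands@11:R; in-air after throw: [b4@11:R b2@12:L b3@14:L b1@16:L]
Beat 11 (R): throw ball4 h=4 -> lands@15:R; in-air after throw: [b2@12:L b3@14:L b4@15:R b1@16:L]
Ball 4: thrown@6 h=4 -> first land @10; rethrown@10 h=1 -> second land @11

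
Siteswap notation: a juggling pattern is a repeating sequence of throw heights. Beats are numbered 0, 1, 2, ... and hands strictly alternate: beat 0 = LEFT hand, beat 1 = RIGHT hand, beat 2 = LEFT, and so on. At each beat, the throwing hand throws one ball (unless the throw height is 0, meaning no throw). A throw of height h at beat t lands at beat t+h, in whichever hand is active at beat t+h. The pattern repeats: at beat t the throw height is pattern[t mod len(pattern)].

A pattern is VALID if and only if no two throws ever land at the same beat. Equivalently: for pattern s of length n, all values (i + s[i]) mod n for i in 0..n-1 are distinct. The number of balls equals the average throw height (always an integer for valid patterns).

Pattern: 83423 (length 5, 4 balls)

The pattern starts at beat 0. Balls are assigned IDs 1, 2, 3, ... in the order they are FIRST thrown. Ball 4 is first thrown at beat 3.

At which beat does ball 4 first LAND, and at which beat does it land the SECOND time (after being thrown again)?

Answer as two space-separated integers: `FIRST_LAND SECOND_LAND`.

Answer: 5 13

Derivation:
Beat 0 (L): throw ball1 h=8 -> lands@8:L; in-air after throw: [b1@8:L]
Beat 1 (R): throw ball2 h=3 -> lands@4:L; in-air after throw: [b2@4:L b1@8:L]
Beat 2 (L): throw ball3 h=4 -> lands@6:L; in-air after throw: [b2@4:L b3@6:L b1@8:L]
Beat 3 (R): throw ball4 h=2 -> lands@5:R; in-air after throw: [b2@4:L b4@5:R b3@6:L b1@8:L]
Beat 4 (L): throw ball2 h=3 -> lands@7:R; in-air after throw: [b4@5:R b3@6:L b2@7:R b1@8:L]
Beat 5 (R): throw ball4 h=8 -> lands@13:R; in-air after throw: [b3@6:L b2@7:R b1@8:L b4@13:R]
Beat 6 (L): throw ball3 h=3 -> lands@9:R; in-air after throw: [b2@7:R b1@8:L b3@9:R b4@13:R]
Beat 7 (R): throw ball2 h=4 -> lands@11:R; in-air after throw: [b1@8:L b3@9:R b2@11:R b4@13:R]
Beat 8 (L): throw ball1 h=2 -> lands@10:L; in-air after throw: [b3@9:R b1@10:L b2@11:R b4@13:R]
Beat 9 (R): throw ball3 h=3 -> lands@12:L; in-air after throw: [b1@10:L b2@11:R b3@12:L b4@13:R]
Beat 10 (L): throw ball1 h=8 -> lands@18:L; in-air after throw: [b2@11:R b3@12:L b4@13:R b1@18:L]
Beat 11 (R): throw ball2 h=3 -> lands@14:L; in-air after throw: [b3@12:L b4@13:R b2@14:L b1@18:L]
Beat 12 (L): throw ball3 h=4 -> lands@16:L; in-air after throw: [b4@13:R b2@14:L b3@16:L b1@18:L]
Beat 13 (R): throw ball4 h=2 -> lands@15:R; in-air after throw: [b2@14:L b4@15:R b3@16:L b1@18:L]
Ball 4: thrown@3 h=2 -> first land @5; rethrown@5 h=8 -> second land @13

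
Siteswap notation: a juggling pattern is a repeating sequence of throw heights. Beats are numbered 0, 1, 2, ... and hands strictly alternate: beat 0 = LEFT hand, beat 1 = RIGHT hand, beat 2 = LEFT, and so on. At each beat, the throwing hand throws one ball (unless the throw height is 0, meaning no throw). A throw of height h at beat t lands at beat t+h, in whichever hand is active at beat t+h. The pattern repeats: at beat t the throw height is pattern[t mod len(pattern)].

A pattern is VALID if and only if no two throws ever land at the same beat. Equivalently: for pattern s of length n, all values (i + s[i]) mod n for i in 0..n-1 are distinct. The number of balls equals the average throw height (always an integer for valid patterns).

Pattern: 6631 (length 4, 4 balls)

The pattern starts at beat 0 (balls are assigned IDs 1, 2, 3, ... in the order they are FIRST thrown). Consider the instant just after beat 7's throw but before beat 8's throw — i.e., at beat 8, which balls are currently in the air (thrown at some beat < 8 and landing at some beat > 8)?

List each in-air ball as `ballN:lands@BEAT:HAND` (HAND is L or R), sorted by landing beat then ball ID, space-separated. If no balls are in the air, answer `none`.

Beat 0 (L): throw ball1 h=6 -> lands@6:L; in-air after throw: [b1@6:L]
Beat 1 (R): throw ball2 h=6 -> lands@7:R; in-air after throw: [b1@6:L b2@7:R]
Beat 2 (L): throw ball3 h=3 -> lands@5:R; in-air after throw: [b3@5:R b1@6:L b2@7:R]
Beat 3 (R): throw ball4 h=1 -> lands@4:L; in-air after throw: [b4@4:L b3@5:R b1@6:L b2@7:R]
Beat 4 (L): throw ball4 h=6 -> lands@10:L; in-air after throw: [b3@5:R b1@6:L b2@7:R b4@10:L]
Beat 5 (R): throw ball3 h=6 -> lands@11:R; in-air after throw: [b1@6:L b2@7:R b4@10:L b3@11:R]
Beat 6 (L): throw ball1 h=3 -> lands@9:R; in-air after throw: [b2@7:R b1@9:R b4@10:L b3@11:R]
Beat 7 (R): throw ball2 h=1 -> lands@8:L; in-air after throw: [b2@8:L b1@9:R b4@10:L b3@11:R]
Beat 8 (L): throw ball2 h=6 -> lands@14:L; in-air after throw: [b1@9:R b4@10:L b3@11:R b2@14:L]

Answer: ball1:lands@9:R ball4:lands@10:L ball3:lands@11:R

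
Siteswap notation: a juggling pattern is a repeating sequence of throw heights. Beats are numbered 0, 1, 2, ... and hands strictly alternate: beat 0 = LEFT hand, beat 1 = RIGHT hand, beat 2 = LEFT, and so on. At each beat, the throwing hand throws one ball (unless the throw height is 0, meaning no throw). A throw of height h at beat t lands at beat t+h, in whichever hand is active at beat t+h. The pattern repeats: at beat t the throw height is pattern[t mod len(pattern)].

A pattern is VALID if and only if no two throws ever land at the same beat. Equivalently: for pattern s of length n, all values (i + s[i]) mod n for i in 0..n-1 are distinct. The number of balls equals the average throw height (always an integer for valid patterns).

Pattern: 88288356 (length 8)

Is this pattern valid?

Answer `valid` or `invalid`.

i=0: (i + s[i]) mod n = (0 + 8) mod 8 = 0
i=1: (i + s[i]) mod n = (1 + 8) mod 8 = 1
i=2: (i + s[i]) mod n = (2 + 2) mod 8 = 4
i=3: (i + s[i]) mod n = (3 + 8) mod 8 = 3
i=4: (i + s[i]) mod n = (4 + 8) mod 8 = 4
i=5: (i + s[i]) mod n = (5 + 3) mod 8 = 0
i=6: (i + s[i]) mod n = (6 + 5) mod 8 = 3
i=7: (i + s[i]) mod n = (7 + 6) mod 8 = 5
Residues: [0, 1, 4, 3, 4, 0, 3, 5], distinct: False

Answer: invalid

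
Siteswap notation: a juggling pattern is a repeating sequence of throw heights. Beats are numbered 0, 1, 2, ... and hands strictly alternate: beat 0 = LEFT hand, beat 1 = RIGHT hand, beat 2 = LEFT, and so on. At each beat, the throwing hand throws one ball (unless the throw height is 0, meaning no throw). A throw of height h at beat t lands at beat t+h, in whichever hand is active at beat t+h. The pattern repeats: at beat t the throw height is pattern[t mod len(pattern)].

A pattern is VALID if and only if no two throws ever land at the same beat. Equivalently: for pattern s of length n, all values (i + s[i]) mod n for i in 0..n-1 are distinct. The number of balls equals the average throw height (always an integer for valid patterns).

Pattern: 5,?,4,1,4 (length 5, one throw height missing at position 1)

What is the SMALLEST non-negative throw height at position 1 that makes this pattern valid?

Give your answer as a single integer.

Answer: 1

Derivation:
i=0: (0 + 5) mod 5 = 0
i=1: s[i]=? (unknown)
i=2: (2 + 4) mod 5 = 1
i=3: (3 + 1) mod 5 = 4
i=4: (4 + 4) mod 5 = 3
Known residues: [0, 1, 3, 4]; need a permutation of 0..4, so missing residue r = 2
Need (1 + s) mod 5 = 2; smallest s = (2 - 1) mod 5 = 1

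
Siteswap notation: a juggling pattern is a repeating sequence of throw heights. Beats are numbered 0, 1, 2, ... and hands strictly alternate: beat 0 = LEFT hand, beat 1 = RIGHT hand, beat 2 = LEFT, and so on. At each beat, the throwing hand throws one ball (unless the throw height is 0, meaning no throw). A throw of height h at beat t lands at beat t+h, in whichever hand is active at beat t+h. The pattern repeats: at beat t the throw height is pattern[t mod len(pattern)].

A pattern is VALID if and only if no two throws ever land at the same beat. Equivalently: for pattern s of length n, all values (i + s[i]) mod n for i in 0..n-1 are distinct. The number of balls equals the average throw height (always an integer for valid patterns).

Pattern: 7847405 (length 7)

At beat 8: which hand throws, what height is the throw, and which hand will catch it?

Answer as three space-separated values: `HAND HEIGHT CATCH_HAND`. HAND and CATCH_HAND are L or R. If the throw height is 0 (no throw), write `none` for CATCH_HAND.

Answer: L 8 L

Derivation:
Beat 8: 8 mod 2 = 0, so hand = L
Throw height = pattern[8 mod 7] = pattern[1] = 8
Lands at beat 8+8=16, 16 mod 2 = 0, so catch hand = L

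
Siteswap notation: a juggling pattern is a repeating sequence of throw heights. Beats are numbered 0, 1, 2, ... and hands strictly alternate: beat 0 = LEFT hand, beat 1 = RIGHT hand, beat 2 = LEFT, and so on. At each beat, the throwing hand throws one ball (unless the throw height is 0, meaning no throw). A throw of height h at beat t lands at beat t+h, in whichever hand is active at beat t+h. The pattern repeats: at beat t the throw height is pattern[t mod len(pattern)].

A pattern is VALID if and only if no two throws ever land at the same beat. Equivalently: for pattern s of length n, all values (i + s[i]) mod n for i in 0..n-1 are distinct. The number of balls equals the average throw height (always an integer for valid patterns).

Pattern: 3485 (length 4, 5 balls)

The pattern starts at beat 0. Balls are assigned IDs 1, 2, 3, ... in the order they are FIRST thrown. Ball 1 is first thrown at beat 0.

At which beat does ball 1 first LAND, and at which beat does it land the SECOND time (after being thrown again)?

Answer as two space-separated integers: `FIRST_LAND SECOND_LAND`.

Beat 0 (L): throw ball1 h=3 -> lands@3:R; in-air after throw: [b1@3:R]
Beat 1 (R): throw ball2 h=4 -> lands@5:R; in-air after throw: [b1@3:R b2@5:R]
Beat 2 (L): throw ball3 h=8 -> lands@10:L; in-air after throw: [b1@3:R b2@5:R b3@10:L]
Beat 3 (R): throw ball1 h=5 -> lands@8:L; in-air after throw: [b2@5:R b1@8:L b3@10:L]
Beat 4 (L): throw ball4 h=3 -> lands@7:R; in-air after throw: [b2@5:R b4@7:R b1@8:L b3@10:L]
Beat 5 (R): throw ball2 h=4 -> lands@9:R; in-air after throw: [b4@7:R b1@8:L b2@9:R b3@10:L]
Beat 6 (L): throw ball5 h=8 -> lands@14:L; in-air after throw: [b4@7:R b1@8:L b2@9:R b3@10:L b5@14:L]
Beat 7 (R): throw ball4 h=5 -> lands@12:L; in-air after throw: [b1@8:L b2@9:R b3@10:L b4@12:L b5@14:L]
Beat 8 (L): throw ball1 h=3 -> lands@11:R; in-air after throw: [b2@9:R b3@10:L b1@11:R b4@12:L b5@14:L]
Ball 1: thrown@0 h=3 -> first land @3; rethrown@3 h=5 -> second land @8

Answer: 3 8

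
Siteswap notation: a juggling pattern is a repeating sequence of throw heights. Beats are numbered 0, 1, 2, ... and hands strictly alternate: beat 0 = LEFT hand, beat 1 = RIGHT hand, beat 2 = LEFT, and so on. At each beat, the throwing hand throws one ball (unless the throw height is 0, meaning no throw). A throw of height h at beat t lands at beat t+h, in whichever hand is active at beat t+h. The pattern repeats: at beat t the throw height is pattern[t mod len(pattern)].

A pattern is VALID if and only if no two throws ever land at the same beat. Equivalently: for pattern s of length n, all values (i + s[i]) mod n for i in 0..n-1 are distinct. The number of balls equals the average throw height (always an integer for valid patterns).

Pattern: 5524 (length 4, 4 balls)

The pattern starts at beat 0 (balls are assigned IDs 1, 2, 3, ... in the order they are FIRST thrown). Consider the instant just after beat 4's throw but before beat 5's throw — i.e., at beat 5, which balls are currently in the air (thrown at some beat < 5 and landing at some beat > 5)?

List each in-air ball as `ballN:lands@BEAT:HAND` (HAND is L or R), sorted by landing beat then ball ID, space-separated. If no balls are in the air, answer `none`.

Beat 0 (L): throw ball1 h=5 -> lands@5:R; in-air after throw: [b1@5:R]
Beat 1 (R): throw ball2 h=5 -> lands@6:L; in-air after throw: [b1@5:R b2@6:L]
Beat 2 (L): throw ball3 h=2 -> lands@4:L; in-air after throw: [b3@4:L b1@5:R b2@6:L]
Beat 3 (R): throw ball4 h=4 -> lands@7:R; in-air after throw: [b3@4:L b1@5:R b2@6:L b4@7:R]
Beat 4 (L): throw ball3 h=5 -> lands@9:R; in-air after throw: [b1@5:R b2@6:L b4@7:R b3@9:R]
Beat 5 (R): throw ball1 h=5 -> lands@10:L; in-air after throw: [b2@6:L b4@7:R b3@9:R b1@10:L]

Answer: ball2:lands@6:L ball4:lands@7:R ball3:lands@9:R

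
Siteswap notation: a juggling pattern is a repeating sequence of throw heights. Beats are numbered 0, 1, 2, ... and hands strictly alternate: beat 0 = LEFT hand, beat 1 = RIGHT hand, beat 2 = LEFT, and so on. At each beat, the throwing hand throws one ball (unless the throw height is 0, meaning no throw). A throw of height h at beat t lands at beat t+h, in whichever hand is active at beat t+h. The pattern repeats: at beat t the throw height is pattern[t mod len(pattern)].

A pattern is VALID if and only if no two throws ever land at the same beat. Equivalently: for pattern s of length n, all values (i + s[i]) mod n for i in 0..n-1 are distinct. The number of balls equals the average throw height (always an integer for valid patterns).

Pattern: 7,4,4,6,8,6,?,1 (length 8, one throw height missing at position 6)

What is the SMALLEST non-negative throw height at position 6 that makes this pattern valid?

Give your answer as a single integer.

Answer: 4

Derivation:
i=0: (0 + 7) mod 8 = 7
i=1: (1 + 4) mod 8 = 5
i=2: (2 + 4) mod 8 = 6
i=3: (3 + 6) mod 8 = 1
i=4: (4 + 8) mod 8 = 4
i=5: (5 + 6) mod 8 = 3
i=6: s[i]=? (unknown)
i=7: (7 + 1) mod 8 = 0
Known residues: [0, 1, 3, 4, 5, 6, 7]; need a permutation of 0..7, so missing residue r = 2
Need (6 + s) mod 8 = 2; smallest s = (2 - 6) mod 8 = 4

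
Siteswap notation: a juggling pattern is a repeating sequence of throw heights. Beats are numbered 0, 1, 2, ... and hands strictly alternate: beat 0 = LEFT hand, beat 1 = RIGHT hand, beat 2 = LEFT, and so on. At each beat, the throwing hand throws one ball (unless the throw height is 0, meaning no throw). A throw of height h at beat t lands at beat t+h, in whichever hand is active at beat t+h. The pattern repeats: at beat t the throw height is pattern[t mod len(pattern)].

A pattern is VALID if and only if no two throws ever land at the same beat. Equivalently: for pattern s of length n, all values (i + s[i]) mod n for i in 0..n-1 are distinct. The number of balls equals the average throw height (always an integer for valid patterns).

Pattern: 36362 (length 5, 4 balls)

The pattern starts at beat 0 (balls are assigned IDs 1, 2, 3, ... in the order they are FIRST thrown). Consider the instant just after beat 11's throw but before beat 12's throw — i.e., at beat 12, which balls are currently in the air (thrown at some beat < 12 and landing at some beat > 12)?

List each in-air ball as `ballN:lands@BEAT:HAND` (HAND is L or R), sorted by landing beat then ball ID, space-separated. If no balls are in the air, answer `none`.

Answer: ball2:lands@13:R ball3:lands@14:L ball1:lands@17:R

Derivation:
Beat 0 (L): throw ball1 h=3 -> lands@3:R; in-air after throw: [b1@3:R]
Beat 1 (R): throw ball2 h=6 -> lands@7:R; in-air after throw: [b1@3:R b2@7:R]
Beat 2 (L): throw ball3 h=3 -> lands@5:R; in-air after throw: [b1@3:R b3@5:R b2@7:R]
Beat 3 (R): throw ball1 h=6 -> lands@9:R; in-air after throw: [b3@5:R b2@7:R b1@9:R]
Beat 4 (L): throw ball4 h=2 -> lands@6:L; in-air after throw: [b3@5:R b4@6:L b2@7:R b1@9:R]
Beat 5 (R): throw ball3 h=3 -> lands@8:L; in-air after throw: [b4@6:L b2@7:R b3@8:L b1@9:R]
Beat 6 (L): throw ball4 h=6 -> lands@12:L; in-air after throw: [b2@7:R b3@8:L b1@9:R b4@12:L]
Beat 7 (R): throw ball2 h=3 -> lands@10:L; in-air after throw: [b3@8:L b1@9:R b2@10:L b4@12:L]
Beat 8 (L): throw ball3 h=6 -> lands@14:L; in-air after throw: [b1@9:R b2@10:L b4@12:L b3@14:L]
Beat 9 (R): throw ball1 h=2 -> lands@11:R; in-air after throw: [b2@10:L b1@11:R b4@12:L b3@14:L]
Beat 10 (L): throw ball2 h=3 -> lands@13:R; in-air after throw: [b1@11:R b4@12:L b2@13:R b3@14:L]
Beat 11 (R): throw ball1 h=6 -> lands@17:R; in-air after throw: [b4@12:L b2@13:R b3@14:L b1@17:R]
Beat 12 (L): throw ball4 h=3 -> lands@15:R; in-air after throw: [b2@13:R b3@14:L b4@15:R b1@17:R]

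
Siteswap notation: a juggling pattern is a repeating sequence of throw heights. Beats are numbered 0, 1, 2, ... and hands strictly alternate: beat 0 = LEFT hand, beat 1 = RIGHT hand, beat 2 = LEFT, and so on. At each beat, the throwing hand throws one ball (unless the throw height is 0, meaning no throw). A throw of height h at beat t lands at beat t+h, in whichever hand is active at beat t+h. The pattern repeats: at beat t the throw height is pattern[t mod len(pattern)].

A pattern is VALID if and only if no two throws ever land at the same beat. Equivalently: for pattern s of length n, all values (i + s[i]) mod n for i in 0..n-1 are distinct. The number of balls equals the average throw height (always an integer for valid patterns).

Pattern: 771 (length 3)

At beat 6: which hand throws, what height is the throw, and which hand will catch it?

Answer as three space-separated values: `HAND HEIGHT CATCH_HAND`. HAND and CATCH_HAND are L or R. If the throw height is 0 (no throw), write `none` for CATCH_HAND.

Answer: L 7 R

Derivation:
Beat 6: 6 mod 2 = 0, so hand = L
Throw height = pattern[6 mod 3] = pattern[0] = 7
Lands at beat 6+7=13, 13 mod 2 = 1, so catch hand = R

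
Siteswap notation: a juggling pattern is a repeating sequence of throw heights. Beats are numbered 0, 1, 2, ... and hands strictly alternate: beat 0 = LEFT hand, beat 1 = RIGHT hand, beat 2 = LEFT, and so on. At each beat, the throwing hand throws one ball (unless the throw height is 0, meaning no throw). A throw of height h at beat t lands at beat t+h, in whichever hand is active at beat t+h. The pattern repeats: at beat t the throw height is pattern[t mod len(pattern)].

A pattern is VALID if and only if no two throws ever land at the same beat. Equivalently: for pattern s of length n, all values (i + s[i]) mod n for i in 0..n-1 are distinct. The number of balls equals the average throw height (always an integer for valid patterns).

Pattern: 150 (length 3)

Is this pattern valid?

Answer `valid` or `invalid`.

Answer: valid

Derivation:
i=0: (i + s[i]) mod n = (0 + 1) mod 3 = 1
i=1: (i + s[i]) mod n = (1 + 5) mod 3 = 0
i=2: (i + s[i]) mod n = (2 + 0) mod 3 = 2
Residues: [1, 0, 2], distinct: True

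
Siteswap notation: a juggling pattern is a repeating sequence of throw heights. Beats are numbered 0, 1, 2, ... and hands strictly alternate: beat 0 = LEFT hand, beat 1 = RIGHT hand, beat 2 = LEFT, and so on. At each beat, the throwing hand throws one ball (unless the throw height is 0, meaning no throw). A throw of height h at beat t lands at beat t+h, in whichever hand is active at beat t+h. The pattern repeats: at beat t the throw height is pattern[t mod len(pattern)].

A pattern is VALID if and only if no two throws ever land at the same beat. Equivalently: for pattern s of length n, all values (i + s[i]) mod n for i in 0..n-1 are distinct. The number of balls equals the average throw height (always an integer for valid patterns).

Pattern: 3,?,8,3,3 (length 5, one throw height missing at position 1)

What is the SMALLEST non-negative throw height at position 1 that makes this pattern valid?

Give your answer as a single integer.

Answer: 3

Derivation:
i=0: (0 + 3) mod 5 = 3
i=1: s[i]=? (unknown)
i=2: (2 + 8) mod 5 = 0
i=3: (3 + 3) mod 5 = 1
i=4: (4 + 3) mod 5 = 2
Known residues: [0, 1, 2, 3]; need a permutation of 0..4, so missing residue r = 4
Need (1 + s) mod 5 = 4; smallest s = (4 - 1) mod 5 = 3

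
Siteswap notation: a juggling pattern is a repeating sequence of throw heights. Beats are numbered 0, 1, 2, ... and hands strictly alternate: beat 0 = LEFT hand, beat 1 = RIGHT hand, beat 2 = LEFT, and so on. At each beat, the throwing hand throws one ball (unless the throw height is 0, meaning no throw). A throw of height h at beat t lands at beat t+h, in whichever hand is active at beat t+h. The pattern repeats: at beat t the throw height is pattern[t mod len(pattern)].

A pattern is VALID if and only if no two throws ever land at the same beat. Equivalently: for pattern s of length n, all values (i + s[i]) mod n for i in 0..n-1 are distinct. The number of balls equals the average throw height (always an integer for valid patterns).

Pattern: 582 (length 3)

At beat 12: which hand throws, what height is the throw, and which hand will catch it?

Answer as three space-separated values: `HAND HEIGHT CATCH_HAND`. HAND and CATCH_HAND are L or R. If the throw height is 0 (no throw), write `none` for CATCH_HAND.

Answer: L 5 R

Derivation:
Beat 12: 12 mod 2 = 0, so hand = L
Throw height = pattern[12 mod 3] = pattern[0] = 5
Lands at beat 12+5=17, 17 mod 2 = 1, so catch hand = R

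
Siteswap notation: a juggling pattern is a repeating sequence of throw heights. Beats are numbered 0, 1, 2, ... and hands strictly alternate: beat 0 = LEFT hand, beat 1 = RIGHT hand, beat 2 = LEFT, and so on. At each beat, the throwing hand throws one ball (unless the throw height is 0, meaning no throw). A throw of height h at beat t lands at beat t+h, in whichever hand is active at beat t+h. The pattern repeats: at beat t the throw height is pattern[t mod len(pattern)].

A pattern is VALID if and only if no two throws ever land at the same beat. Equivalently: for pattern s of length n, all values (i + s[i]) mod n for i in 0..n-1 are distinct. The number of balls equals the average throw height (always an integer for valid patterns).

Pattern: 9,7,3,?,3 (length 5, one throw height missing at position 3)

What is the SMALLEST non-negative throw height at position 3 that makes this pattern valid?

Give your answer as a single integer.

i=0: (0 + 9) mod 5 = 4
i=1: (1 + 7) mod 5 = 3
i=2: (2 + 3) mod 5 = 0
i=3: s[i]=? (unknown)
i=4: (4 + 3) mod 5 = 2
Known residues: [0, 2, 3, 4]; need a permutation of 0..4, so missing residue r = 1
Need (3 + s) mod 5 = 1; smallest s = (1 - 3) mod 5 = 3

Answer: 3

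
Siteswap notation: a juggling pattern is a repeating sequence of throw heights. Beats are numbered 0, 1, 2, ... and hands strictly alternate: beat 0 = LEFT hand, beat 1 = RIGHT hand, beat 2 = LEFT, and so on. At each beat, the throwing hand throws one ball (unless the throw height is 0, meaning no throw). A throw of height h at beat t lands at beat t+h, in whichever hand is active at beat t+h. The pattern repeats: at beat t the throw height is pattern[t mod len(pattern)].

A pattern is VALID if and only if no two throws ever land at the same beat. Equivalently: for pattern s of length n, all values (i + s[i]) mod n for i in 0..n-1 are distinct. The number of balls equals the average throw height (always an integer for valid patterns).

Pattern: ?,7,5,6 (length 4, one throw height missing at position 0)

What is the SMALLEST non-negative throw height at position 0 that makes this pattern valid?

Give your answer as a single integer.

i=0: s[i]=? (unknown)
i=1: (1 + 7) mod 4 = 0
i=2: (2 + 5) mod 4 = 3
i=3: (3 + 6) mod 4 = 1
Known residues: [0, 1, 3]; need a permutation of 0..3, so missing residue r = 2
Need (0 + s) mod 4 = 2; smallest s = (2 - 0) mod 4 = 2

Answer: 2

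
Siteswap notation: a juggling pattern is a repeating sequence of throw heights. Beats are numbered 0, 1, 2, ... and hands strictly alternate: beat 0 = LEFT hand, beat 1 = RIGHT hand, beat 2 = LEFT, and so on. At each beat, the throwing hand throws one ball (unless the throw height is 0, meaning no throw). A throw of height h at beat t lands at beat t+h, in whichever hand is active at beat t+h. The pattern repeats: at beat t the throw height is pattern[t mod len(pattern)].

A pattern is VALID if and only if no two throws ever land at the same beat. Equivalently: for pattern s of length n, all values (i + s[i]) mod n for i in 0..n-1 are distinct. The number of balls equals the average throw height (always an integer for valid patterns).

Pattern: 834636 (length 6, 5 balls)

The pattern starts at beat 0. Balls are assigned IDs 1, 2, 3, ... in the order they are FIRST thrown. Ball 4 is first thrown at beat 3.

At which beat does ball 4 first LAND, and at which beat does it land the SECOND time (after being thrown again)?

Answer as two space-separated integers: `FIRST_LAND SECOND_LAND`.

Beat 0 (L): throw ball1 h=8 -> lands@8:L; in-air after throw: [b1@8:L]
Beat 1 (R): throw ball2 h=3 -> lands@4:L; in-air after throw: [b2@4:L b1@8:L]
Beat 2 (L): throw ball3 h=4 -> lands@6:L; in-air after throw: [b2@4:L b3@6:L b1@8:L]
Beat 3 (R): throw ball4 h=6 -> lands@9:R; in-air after throw: [b2@4:L b3@6:L b1@8:L b4@9:R]
Beat 4 (L): throw ball2 h=3 -> lands@7:R; in-air after throw: [b3@6:L b2@7:R b1@8:L b4@9:R]
Beat 5 (R): throw ball5 h=6 -> lands@11:R; in-air after throw: [b3@6:L b2@7:R b1@8:L b4@9:R b5@11:R]
Beat 6 (L): throw ball3 h=8 -> lands@14:L; in-air after throw: [b2@7:R b1@8:L b4@9:R b5@11:R b3@14:L]
Beat 7 (R): throw ball2 h=3 -> lands@10:L; in-air after throw: [b1@8:L b4@9:R b2@10:L b5@11:R b3@14:L]
Beat 8 (L): throw ball1 h=4 -> lands@12:L; in-air after throw: [b4@9:R b2@10:L b5@11:R b1@12:L b3@14:L]
Beat 9 (R): throw ball4 h=6 -> lands@15:R; in-air after throw: [b2@10:L b5@11:R b1@12:L b3@14:L b4@15:R]
Beat 10 (L): throw ball2 h=3 -> lands@13:R; in-air after throw: [b5@11:R b1@12:L b2@13:R b3@14:L b4@15:R]
Beat 11 (R): throw ball5 h=6 -> lands@17:R; in-air after throw: [b1@12:L b2@13:R b3@14:L b4@15:R b5@17:R]
Beat 12 (L): throw ball1 h=8 -> lands@20:L; in-air after throw: [b2@13:R b3@14:L b4@15:R b5@17:R b1@20:L]
Beat 13 (R): throw ball2 h=3 -> lands@16:L; in-air after throw: [b3@14:L b4@15:R b2@16:L b5@17:R b1@20:L]
Beat 14 (L): throw ball3 h=4 -> lands@18:L; in-air after throw: [b4@15:R b2@16:L b5@17:R b3@18:L b1@20:L]
Beat 15 (R): throw ball4 h=6 -> lands@21:R; in-air after throw: [b2@16:L b5@17:R b3@18:L b1@20:L b4@21:R]
Ball 4: thrown@3 h=6 -> first land @9; rethrown@9 h=6 -> second land @15

Answer: 9 15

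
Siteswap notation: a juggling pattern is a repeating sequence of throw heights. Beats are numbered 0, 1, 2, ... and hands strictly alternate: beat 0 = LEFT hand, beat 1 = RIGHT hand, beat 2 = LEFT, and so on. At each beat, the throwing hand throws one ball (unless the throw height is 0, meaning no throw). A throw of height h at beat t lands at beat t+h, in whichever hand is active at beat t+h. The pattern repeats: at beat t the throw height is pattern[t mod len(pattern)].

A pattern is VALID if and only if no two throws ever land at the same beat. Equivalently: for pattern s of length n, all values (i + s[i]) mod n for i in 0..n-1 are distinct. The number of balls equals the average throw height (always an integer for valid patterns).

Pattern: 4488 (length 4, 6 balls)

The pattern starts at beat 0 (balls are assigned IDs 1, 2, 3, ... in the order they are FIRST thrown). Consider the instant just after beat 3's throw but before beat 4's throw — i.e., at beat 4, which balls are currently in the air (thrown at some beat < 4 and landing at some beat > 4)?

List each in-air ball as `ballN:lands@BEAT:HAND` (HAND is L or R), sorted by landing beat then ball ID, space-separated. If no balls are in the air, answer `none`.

Answer: ball2:lands@5:R ball3:lands@10:L ball4:lands@11:R

Derivation:
Beat 0 (L): throw ball1 h=4 -> lands@4:L; in-air after throw: [b1@4:L]
Beat 1 (R): throw ball2 h=4 -> lands@5:R; in-air after throw: [b1@4:L b2@5:R]
Beat 2 (L): throw ball3 h=8 -> lands@10:L; in-air after throw: [b1@4:L b2@5:R b3@10:L]
Beat 3 (R): throw ball4 h=8 -> lands@11:R; in-air after throw: [b1@4:L b2@5:R b3@10:L b4@11:R]
Beat 4 (L): throw ball1 h=4 -> lands@8:L; in-air after throw: [b2@5:R b1@8:L b3@10:L b4@11:R]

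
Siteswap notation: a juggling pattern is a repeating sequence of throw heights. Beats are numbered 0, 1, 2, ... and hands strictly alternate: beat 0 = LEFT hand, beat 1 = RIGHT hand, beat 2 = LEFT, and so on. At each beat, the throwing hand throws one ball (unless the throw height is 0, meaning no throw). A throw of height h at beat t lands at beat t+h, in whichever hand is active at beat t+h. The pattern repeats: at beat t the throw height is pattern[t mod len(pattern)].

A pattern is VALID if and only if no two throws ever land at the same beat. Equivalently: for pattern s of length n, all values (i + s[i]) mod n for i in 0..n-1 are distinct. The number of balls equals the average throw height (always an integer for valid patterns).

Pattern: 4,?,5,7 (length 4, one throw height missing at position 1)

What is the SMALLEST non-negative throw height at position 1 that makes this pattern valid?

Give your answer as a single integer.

i=0: (0 + 4) mod 4 = 0
i=1: s[i]=? (unknown)
i=2: (2 + 5) mod 4 = 3
i=3: (3 + 7) mod 4 = 2
Known residues: [0, 2, 3]; need a permutation of 0..3, so missing residue r = 1
Need (1 + s) mod 4 = 1; smallest s = (1 - 1) mod 4 = 0

Answer: 0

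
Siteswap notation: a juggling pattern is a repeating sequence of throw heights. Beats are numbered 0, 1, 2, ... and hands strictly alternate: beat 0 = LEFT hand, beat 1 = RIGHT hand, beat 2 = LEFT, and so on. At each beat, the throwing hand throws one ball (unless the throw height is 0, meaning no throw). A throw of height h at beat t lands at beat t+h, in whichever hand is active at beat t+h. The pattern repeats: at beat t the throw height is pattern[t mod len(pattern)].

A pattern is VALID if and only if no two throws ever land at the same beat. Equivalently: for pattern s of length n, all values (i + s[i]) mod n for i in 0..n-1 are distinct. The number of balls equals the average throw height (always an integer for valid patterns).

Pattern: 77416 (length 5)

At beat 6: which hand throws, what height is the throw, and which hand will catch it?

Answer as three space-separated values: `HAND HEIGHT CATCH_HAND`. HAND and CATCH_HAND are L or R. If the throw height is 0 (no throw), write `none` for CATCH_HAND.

Answer: L 7 R

Derivation:
Beat 6: 6 mod 2 = 0, so hand = L
Throw height = pattern[6 mod 5] = pattern[1] = 7
Lands at beat 6+7=13, 13 mod 2 = 1, so catch hand = R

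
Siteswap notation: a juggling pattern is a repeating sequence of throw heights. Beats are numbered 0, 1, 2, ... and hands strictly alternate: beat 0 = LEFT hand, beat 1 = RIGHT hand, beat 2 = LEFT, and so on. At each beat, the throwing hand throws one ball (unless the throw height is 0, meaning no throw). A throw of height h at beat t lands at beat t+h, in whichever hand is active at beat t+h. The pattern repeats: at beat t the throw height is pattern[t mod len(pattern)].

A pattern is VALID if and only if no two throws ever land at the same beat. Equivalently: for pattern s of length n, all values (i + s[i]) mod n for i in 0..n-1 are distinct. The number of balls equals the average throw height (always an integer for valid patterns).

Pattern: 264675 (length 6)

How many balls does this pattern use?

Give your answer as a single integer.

Pattern = [2, 6, 4, 6, 7, 5], length n = 6
  position 0: throw height = 2, running sum = 2
  position 1: throw height = 6, running sum = 8
  position 2: throw height = 4, running sum = 12
  position 3: throw height = 6, running sum = 18
  position 4: throw height = 7, running sum = 25
  position 5: throw height = 5, running sum = 30
Total sum = 30; balls = sum / n = 30 / 6 = 5

Answer: 5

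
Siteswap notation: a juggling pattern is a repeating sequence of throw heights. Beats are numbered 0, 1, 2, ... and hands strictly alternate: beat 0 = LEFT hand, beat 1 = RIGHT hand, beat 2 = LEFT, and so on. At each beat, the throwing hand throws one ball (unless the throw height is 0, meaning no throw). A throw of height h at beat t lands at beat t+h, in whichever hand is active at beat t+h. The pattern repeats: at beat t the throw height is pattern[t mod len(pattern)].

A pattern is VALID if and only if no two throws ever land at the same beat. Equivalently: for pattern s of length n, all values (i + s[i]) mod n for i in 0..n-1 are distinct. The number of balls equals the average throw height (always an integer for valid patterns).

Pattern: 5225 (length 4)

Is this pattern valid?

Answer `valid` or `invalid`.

i=0: (i + s[i]) mod n = (0 + 5) mod 4 = 1
i=1: (i + s[i]) mod n = (1 + 2) mod 4 = 3
i=2: (i + s[i]) mod n = (2 + 2) mod 4 = 0
i=3: (i + s[i]) mod n = (3 + 5) mod 4 = 0
Residues: [1, 3, 0, 0], distinct: False

Answer: invalid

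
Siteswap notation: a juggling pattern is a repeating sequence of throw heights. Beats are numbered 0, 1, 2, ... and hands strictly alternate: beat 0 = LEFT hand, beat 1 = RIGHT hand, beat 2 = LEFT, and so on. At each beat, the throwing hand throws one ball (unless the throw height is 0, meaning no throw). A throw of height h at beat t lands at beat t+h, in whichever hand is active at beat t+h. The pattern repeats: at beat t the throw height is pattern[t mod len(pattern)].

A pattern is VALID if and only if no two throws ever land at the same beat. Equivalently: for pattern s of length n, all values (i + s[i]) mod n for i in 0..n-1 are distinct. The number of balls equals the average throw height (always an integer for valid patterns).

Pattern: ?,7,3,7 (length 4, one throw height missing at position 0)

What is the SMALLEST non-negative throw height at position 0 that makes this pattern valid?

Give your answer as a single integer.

Answer: 3

Derivation:
i=0: s[i]=? (unknown)
i=1: (1 + 7) mod 4 = 0
i=2: (2 + 3) mod 4 = 1
i=3: (3 + 7) mod 4 = 2
Known residues: [0, 1, 2]; need a permutation of 0..3, so missing residue r = 3
Need (0 + s) mod 4 = 3; smallest s = (3 - 0) mod 4 = 3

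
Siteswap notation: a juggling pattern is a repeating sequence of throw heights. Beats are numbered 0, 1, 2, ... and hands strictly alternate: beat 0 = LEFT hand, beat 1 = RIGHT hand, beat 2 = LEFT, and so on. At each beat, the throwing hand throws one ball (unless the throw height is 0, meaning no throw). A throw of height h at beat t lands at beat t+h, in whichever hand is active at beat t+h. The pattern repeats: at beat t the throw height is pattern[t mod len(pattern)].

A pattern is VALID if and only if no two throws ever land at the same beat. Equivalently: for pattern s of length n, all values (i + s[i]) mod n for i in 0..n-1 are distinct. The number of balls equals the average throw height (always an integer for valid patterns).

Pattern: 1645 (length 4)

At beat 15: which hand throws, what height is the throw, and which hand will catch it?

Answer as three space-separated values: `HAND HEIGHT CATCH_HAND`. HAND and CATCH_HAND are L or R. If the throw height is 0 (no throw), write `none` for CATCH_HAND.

Answer: R 5 L

Derivation:
Beat 15: 15 mod 2 = 1, so hand = R
Throw height = pattern[15 mod 4] = pattern[3] = 5
Lands at beat 15+5=20, 20 mod 2 = 0, so catch hand = L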